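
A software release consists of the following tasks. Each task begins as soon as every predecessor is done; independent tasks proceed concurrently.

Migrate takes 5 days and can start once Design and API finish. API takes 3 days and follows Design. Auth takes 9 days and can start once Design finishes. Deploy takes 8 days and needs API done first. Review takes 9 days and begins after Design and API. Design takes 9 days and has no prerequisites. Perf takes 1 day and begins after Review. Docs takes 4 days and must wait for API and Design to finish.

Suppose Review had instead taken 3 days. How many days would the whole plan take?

The binding path is Design→API→Review→Perf = 9+3+9+1 = 22; finish at 22 days.
Since Review is critical, the -6 change carries straight to that chain (now 16 days).
New critical path: Design→API→Deploy = 9+3+8 = 20 ⇒ 20 days.

20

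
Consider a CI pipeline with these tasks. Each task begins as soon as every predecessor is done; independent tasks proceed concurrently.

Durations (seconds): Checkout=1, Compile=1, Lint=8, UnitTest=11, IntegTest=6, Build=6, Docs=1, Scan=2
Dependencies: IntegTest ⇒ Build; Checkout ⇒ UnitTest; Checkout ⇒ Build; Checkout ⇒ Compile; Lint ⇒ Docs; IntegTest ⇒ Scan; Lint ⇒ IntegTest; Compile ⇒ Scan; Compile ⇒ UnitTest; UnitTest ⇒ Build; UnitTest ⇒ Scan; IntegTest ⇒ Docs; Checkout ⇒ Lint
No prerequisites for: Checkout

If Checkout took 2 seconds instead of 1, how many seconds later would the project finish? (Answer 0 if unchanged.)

The binding path is Checkout→Lint→IntegTest→Build = 1+8+6+6 = 21; finish at 21 seconds.
Checkout is on the critical path; changing it to 2 makes that path 22 seconds.
No other chain overtakes it, so the finish is 22 seconds.
Change in finish: 22 − 21 = +1 seconds.

1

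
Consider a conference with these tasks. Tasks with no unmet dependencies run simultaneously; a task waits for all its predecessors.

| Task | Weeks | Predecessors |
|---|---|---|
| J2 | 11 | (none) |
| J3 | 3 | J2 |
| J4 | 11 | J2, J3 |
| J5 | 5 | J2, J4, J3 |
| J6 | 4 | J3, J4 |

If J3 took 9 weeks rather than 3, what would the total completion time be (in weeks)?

36

As given, the longest chain is J2→J3→J4→J5 = 11+3+11+5 = 30, so the finish is 30 weeks.
J3 lies on that path, so at 9 weeks the path becomes 36 weeks.
No other chain overtakes it, so the finish is 36 weeks.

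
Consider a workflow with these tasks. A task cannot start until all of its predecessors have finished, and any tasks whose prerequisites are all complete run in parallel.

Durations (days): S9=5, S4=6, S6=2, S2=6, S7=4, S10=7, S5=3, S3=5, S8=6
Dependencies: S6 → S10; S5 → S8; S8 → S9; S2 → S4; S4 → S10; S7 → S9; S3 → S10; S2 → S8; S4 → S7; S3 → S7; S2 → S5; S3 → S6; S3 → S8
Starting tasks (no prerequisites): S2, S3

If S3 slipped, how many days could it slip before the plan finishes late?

5

The longest chain is S2→S4→S7→S9 = 6+6+4+5 = 21; overall finish 21 days.
Longest path through S3: 16 days (earliest finish 5, latest finish 10).
So S3 can slip 10 − 5 = 5 days.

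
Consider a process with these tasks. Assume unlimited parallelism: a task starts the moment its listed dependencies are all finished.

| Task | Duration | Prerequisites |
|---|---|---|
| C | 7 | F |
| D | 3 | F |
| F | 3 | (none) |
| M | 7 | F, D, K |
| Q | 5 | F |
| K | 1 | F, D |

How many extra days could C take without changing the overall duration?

The longest chain is F→D→K→M = 3+3+1+7 = 14; overall finish 14 days.
C finishes as early as 10 and must finish by 14.
Float = 14 − 10 = 4.

4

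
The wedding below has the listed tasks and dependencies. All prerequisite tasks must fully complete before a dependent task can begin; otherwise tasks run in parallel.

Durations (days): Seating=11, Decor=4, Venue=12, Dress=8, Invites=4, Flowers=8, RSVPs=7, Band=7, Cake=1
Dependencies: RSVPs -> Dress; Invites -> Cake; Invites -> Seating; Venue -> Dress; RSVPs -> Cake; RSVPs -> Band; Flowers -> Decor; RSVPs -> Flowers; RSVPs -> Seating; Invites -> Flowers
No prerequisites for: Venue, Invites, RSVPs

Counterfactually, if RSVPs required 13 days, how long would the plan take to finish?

Baseline: Venue→Dress = 12+8 = 20 → 20 days.
RSVPs is off the critical path — its longest chain is 19 days, giving 1 of slack.
Now RSVPs→Flowers→Decor = 13+8+4 = 25 is longest, so the finish becomes 25 days.

25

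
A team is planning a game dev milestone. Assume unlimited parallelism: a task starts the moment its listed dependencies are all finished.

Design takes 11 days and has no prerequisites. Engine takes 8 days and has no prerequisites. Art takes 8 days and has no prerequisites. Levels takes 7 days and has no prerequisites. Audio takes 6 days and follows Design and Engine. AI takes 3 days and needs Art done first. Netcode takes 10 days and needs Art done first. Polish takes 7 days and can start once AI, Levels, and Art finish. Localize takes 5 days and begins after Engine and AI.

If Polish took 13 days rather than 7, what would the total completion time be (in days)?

As given, the longest chain is Art→AI→Polish = 8+3+7 = 18, so the finish is 18 days.
Since Polish is critical, the +6 change carries straight to that chain (now 24 days).
That remains the longest chain; total 24 days.

24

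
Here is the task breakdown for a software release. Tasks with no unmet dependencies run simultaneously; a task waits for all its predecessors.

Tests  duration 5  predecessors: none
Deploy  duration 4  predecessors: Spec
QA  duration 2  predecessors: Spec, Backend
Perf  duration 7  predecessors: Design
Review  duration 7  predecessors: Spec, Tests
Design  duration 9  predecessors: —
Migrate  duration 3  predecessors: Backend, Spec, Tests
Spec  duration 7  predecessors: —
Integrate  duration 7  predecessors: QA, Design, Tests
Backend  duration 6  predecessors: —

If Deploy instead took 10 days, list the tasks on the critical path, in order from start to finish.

Spec, Deploy

As given, the longest chain is Spec→QA→Integrate = 7+2+7 = 16, so the finish is 16 days.
Deploy is off the critical path — its longest chain is 11 days, giving 5 of slack.
New critical path: Spec→Deploy = 7+10 = 17 ⇒ 17 days.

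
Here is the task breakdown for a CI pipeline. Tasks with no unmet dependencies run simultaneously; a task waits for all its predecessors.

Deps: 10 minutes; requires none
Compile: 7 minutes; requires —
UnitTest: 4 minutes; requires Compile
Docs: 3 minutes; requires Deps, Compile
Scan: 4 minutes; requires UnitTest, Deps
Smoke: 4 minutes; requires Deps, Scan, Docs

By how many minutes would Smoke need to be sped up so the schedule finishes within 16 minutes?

3

Current finish: 19 minutes; target: 16.
Smoke is on every critical path, so each minute cut from Smoke cuts the finish by one (this holds down to a finish of 16).
Need 19 − 16 = 3 minutes off Smoke → Smoke becomes 1 minute, finish becomes 16.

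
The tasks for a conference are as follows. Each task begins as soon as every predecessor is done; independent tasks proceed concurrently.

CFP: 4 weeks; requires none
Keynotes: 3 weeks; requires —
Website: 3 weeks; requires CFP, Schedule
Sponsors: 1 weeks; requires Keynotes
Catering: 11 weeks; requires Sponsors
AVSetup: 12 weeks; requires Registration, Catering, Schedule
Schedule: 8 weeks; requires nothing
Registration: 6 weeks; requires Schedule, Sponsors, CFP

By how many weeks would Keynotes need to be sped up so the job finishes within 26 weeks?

Current finish: 27 weeks; target: 26.
Keynotes is on every critical path, so each week cut from Keynotes cuts the finish by one (this holds down to a finish of 26).
Need 27 − 26 = 1 week off Keynotes → Keynotes becomes 2 weeks, finish becomes 26.

1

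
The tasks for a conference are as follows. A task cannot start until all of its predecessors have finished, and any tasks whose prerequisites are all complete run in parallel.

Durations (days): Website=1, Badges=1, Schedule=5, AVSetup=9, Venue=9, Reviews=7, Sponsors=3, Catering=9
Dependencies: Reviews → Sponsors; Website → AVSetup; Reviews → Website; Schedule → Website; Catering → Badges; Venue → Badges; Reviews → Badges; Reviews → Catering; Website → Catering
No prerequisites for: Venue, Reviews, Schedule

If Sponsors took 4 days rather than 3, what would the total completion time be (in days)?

18

Actual critical path: Reviews→Website→Catering→Badges = 7+1+9+1 = 18 ⇒ 18 days.
Sponsors has 8 days of float (longest path through it is 10).
No other chain overtakes it, so the finish is 18 days.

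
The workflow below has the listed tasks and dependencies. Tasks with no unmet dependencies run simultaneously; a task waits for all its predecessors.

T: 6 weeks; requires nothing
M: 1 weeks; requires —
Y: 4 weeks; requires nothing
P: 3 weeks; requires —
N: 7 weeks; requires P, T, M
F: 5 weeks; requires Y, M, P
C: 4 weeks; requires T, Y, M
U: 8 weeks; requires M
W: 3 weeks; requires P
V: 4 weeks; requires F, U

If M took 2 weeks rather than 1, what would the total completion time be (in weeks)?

As given, the longest chain is M→U→V = 1+8+4 = 13, so the finish is 13 weeks.
M is on the critical path; changing it to 2 makes that path 14 weeks.
That remains the longest chain; total 14 weeks.

14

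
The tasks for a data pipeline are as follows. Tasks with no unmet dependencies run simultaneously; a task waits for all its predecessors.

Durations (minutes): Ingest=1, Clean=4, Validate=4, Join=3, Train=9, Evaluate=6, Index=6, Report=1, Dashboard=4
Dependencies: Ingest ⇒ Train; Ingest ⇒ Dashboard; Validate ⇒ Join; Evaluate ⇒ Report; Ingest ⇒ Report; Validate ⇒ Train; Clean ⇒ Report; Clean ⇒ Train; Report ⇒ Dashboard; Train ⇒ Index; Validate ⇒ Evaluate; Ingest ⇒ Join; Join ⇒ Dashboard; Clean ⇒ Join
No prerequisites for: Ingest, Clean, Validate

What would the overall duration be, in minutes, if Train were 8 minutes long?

18

Critical path before the change: Clean→Train→Index = 4+9+6 = 19 giving 19 minutes.
Train lies on that path, so at 8 minutes the path becomes 18 minutes.
No other chain overtakes it, so the finish is 18 minutes.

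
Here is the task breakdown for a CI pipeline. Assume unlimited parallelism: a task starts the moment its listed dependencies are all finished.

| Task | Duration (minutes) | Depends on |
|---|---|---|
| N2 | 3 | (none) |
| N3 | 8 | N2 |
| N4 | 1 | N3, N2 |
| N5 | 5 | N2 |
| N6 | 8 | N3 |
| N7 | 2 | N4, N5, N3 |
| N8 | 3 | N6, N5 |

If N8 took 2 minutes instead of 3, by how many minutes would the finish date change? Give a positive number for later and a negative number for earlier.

Actual critical path: N2→N3→N6→N8 = 3+8+8+3 = 22 ⇒ 22 minutes.
N8 lies on that path, so at 2 minutes the path becomes 21 minutes.
No other chain overtakes it, so the finish is 21 minutes.
Change in finish: 21 − 22 = -1 minutes.

-1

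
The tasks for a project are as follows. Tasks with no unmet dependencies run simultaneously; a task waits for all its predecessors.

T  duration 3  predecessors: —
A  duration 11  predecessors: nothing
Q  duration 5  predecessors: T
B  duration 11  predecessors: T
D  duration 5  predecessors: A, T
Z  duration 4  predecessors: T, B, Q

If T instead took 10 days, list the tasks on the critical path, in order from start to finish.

T, B, Z

Actual critical path: T→B→Z = 3+11+4 = 18 ⇒ 18 days.
T lies on that path, so at 10 days the path becomes 25 days.
No other chain overtakes it, so the finish is 25 days.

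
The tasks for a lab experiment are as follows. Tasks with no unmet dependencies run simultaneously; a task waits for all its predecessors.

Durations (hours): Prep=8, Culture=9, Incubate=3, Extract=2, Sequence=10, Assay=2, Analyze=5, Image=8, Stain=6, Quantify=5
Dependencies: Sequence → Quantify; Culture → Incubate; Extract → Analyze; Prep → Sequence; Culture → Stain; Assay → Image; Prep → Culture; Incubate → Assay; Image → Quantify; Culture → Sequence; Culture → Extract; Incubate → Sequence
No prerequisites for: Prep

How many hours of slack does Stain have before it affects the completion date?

12

The longest chain is Prep→Culture→Incubate→Sequence→Quantify = 8+9+3+10+5 = 35; overall finish 35 hours.
Longest path through Stain: 23 hours (earliest finish 23, latest finish 35).
So Stain can slip 35 − 23 = 12 hours.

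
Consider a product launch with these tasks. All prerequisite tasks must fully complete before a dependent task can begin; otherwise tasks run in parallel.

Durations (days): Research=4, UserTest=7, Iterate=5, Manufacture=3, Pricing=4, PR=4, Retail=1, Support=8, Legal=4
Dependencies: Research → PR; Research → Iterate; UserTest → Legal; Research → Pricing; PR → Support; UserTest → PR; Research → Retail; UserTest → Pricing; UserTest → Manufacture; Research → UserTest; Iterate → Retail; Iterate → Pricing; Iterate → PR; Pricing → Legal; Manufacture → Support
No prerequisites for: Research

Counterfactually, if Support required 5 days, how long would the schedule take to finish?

20

Baseline: Research→UserTest→PR→Support = 4+7+4+8 = 23 → 23 days.
Support is on the critical path; changing it to 5 makes that path 20 days.
The critical path is still Research→UserTest→PR→Support; finish is now 20 days.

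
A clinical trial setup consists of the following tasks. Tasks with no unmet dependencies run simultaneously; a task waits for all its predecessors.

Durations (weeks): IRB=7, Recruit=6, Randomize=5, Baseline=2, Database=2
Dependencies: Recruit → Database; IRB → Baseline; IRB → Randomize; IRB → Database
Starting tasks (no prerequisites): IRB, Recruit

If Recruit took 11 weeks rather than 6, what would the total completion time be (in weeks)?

The binding path is IRB→Randomize = 7+5 = 12; finish at 12 weeks.
The longest path through Recruit is only 8 weeks, so Recruit has float 4.
The binding chain switches to Recruit→Database = 11+2 = 13; finish 13 weeks.

13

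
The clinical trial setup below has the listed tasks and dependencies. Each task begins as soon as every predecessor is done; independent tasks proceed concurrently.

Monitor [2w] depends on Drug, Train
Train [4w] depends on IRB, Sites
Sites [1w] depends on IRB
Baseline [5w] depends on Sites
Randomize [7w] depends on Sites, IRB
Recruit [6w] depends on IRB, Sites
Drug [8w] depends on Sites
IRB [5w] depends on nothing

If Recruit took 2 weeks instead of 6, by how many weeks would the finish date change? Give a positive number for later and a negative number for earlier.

Actual critical path: IRB→Sites→Drug→Monitor = 5+1+8+2 = 16 ⇒ 16 weeks.
The longest path through Recruit is only 12 weeks, so Recruit has float 4.
No other chain overtakes it, so the finish is 16 weeks.
Change in finish: 16 − 16 = +0 weeks.

0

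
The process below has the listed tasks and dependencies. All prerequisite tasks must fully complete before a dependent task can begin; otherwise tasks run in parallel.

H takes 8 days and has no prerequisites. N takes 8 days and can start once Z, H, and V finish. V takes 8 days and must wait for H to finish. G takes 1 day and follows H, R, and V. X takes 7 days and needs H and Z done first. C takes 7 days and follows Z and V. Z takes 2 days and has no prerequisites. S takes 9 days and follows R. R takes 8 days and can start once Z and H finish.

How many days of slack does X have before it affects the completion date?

10

H→R→S = 8+8+9 = 25 sets the makespan at 25 days.
The longest chain containing X totals 15 days.
So X can slip 25 − 15 = 10 days.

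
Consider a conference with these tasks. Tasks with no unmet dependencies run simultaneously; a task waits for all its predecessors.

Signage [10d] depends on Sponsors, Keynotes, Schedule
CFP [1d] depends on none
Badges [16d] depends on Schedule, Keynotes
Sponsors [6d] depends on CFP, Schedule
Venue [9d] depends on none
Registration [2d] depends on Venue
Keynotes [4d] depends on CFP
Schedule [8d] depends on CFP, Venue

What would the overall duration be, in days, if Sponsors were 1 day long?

Critical path before the change: Venue→Schedule→Sponsors→Signage = 9+8+6+10 = 33 giving 33 days.
Sponsors lies on that path, so at 1 day the path becomes 28 days.
The binding chain switches to Venue→Schedule→Badges = 9+8+16 = 33; finish 33 days.

33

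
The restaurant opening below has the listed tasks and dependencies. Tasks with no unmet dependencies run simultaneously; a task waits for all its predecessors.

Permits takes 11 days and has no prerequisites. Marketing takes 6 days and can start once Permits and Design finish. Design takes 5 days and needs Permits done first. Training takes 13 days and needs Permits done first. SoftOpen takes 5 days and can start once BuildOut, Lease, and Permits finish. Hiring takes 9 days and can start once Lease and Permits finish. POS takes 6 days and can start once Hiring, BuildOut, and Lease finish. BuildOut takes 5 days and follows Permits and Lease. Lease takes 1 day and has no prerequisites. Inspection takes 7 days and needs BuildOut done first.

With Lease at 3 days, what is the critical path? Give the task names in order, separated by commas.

The binding path is Permits→Hiring→POS = 11+9+6 = 26; finish at 26 days.
Lease is off the critical path — its longest chain is 16 days, giving 10 of slack.
The critical path is still Permits→Hiring→POS; finish is now 26 days.

Permits, Hiring, POS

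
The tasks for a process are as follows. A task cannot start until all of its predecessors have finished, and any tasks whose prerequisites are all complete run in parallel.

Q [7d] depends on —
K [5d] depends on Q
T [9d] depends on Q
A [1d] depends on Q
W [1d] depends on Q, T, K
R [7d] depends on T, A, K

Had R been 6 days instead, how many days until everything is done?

The binding path is Q→T→R = 7+9+7 = 23; finish at 23 days.
R lies on that path, so at 6 days the path becomes 22 days.
No other chain overtakes it, so the finish is 22 days.

22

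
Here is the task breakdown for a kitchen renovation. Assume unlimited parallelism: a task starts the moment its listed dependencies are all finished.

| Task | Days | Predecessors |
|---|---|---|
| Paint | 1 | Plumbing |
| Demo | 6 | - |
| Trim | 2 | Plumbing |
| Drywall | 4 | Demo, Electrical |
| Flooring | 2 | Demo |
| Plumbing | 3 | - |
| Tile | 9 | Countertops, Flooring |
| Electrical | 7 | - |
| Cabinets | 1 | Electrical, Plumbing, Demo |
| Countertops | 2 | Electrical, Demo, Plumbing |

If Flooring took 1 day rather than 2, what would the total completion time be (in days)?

18

Critical path before the change: Electrical→Countertops→Tile = 7+2+9 = 18 giving 18 days.
Flooring is off the critical path — its longest chain is 17 days, giving 1 of slack.
The critical path is still Electrical→Countertops→Tile; finish is now 18 days.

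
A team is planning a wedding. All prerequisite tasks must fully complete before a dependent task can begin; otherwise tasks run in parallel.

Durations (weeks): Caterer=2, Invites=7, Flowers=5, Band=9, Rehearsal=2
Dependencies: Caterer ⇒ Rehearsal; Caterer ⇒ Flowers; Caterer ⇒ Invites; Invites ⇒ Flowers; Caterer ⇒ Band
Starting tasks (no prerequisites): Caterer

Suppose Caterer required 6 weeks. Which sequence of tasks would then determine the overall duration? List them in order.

Caterer, Invites, Flowers

The binding path is Caterer→Invites→Flowers = 2+7+5 = 14; finish at 14 weeks.
Caterer lies on that path, so at 6 weeks the path becomes 18 weeks.
The critical path is still Caterer→Invites→Flowers; finish is now 18 weeks.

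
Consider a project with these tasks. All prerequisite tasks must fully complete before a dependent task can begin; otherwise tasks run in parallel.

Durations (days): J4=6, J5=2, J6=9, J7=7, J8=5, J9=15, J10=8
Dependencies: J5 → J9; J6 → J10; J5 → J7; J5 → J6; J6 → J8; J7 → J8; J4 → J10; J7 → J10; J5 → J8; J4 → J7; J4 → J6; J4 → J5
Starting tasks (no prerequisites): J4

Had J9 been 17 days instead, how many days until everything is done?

Baseline: J4→J5→J6→J10 = 6+2+9+8 = 25 → 25 days.
J9 is off the critical path — its longest chain is 23 days, giving 2 of slack.
The critical path is still J4→J5→J6→J10; finish is now 25 days.

25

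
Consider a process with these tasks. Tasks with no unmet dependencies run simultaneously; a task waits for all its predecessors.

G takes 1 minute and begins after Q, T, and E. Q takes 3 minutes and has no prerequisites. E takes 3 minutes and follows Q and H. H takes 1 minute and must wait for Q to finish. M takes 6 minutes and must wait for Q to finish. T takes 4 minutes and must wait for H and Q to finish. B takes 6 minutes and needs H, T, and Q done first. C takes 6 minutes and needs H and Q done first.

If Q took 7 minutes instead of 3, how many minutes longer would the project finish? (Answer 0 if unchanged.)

4

As given, the longest chain is Q→H→T→B = 3+1+4+6 = 14, so the finish is 14 minutes.
Q lies on that path, so at 7 minutes the path becomes 18 minutes.
That remains the longest chain; total 18 minutes.
Change in finish: 18 − 14 = +4 minutes.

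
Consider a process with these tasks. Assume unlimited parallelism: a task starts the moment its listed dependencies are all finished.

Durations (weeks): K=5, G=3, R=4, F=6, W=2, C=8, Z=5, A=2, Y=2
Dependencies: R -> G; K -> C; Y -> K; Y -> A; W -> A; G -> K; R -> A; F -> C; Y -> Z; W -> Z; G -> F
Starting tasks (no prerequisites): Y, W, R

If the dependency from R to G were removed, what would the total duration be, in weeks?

17

With the dependency in place, R→G→F→C = 4+3+6+8 = 21 sets the finish at 21 weeks.
Without R→G, G's earliest start moves from 4 to 0.
After: G→F→C = 3+6+8 = 17 → 17 weeks.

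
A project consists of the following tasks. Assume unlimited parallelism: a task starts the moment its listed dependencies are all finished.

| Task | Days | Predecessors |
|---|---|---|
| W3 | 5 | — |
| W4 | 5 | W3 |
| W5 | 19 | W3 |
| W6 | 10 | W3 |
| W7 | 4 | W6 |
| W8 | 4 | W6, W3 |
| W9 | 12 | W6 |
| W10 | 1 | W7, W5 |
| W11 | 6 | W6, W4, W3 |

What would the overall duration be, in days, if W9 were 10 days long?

25

As given, the longest chain is W3→W6→W9 = 5+10+12 = 27, so the finish is 27 days.
W9 lies on that path, so at 10 days the path becomes 25 days.
New critical path: W3→W5→W10 = 5+19+1 = 25 ⇒ 25 days.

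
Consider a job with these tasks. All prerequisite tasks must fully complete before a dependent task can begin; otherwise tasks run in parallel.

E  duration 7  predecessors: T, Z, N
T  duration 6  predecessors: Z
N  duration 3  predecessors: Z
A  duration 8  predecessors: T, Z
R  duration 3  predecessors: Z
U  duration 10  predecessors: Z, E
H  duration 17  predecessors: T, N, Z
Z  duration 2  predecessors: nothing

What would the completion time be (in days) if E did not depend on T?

25

Original critical path: Z→T→E→U = 2+6+7+10 = 25 ⇒ 25 days.
Without T→E, E's earliest start moves from 8 to 5.
The longest chain is now Z→T→H = 2+6+17 = 25, so the plan takes 25 days.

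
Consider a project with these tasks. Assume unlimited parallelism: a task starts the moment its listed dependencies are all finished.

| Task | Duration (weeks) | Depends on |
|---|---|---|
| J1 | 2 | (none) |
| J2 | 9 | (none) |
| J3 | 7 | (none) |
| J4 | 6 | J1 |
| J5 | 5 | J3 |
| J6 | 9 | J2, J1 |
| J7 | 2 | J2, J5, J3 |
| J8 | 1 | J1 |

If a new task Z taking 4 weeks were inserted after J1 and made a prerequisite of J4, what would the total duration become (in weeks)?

18

Originally the schedule takes 18 weeks.
With Z inserted, J4 now waits for max(J1, Z).
New critical path: J2→J6 = 9+9 = 18 ⇒ 18 weeks.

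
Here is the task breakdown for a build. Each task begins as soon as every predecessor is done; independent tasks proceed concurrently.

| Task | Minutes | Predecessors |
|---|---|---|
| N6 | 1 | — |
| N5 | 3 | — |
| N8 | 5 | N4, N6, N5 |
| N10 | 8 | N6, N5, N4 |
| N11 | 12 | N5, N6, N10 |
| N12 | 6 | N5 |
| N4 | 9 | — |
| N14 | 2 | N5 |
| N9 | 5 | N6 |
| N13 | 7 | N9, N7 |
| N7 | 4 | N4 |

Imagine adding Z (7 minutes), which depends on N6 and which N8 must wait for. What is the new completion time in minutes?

Originally the plan takes 29 minutes.
With Z inserted, N8 now waits for max(N4, N6, N5, Z).
New critical path: N4→N10→N11 = 9+8+12 = 29 ⇒ 29 minutes.

29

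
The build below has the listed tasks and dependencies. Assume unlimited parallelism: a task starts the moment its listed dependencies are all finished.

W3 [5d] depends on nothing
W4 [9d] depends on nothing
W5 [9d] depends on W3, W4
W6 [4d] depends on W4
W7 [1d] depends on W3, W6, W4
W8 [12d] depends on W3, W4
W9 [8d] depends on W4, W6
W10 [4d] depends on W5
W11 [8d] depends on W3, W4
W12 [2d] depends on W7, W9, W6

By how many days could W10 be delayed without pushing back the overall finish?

1

Critical path: W4→W6→W9→W12 = 9+4+8+2 = 23, so the finish is 23 days.
Longest path through W10: 22 days (earliest finish 22, latest finish 23).
Float = 23 − 22 = 1.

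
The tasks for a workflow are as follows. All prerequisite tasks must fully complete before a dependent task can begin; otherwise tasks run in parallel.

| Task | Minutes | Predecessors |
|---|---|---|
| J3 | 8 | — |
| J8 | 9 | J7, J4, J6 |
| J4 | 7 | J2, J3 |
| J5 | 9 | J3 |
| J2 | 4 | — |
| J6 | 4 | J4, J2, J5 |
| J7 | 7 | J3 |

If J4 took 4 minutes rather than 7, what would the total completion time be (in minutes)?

30

Actual critical path: J3→J5→J6→J8 = 8+9+4+9 = 30 ⇒ 30 minutes.
The longest path through J4 is only 28 minutes, so J4 has float 2.
That remains the longest chain; total 30 minutes.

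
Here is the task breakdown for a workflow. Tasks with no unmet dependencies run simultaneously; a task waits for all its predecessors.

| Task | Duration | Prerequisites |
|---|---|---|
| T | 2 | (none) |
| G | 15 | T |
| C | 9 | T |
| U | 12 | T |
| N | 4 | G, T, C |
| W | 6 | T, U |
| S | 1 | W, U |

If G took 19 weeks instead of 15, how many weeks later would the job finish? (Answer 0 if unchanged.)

The binding path is T→G→N = 2+15+4 = 21; finish at 21 weeks.
G lies on that path, so at 19 weeks the path becomes 25 weeks.
The critical path is still T→G→N; finish is now 25 weeks.
Change in finish: 25 − 21 = +4 weeks.

4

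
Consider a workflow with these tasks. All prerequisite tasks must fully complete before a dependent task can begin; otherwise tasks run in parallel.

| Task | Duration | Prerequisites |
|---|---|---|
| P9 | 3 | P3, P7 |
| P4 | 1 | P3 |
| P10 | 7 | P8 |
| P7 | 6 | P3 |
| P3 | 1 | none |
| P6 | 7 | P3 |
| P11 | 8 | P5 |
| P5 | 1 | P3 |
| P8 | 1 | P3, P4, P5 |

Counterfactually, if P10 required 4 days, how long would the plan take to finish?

Actual critical path: P3→P4→P8→P10 = 1+1+1+7 = 10 ⇒ 10 days.
P10 is on the critical path; changing it to 4 makes that path 7 days.
New critical path: P3→P5→P11 = 1+1+8 = 10 ⇒ 10 days.

10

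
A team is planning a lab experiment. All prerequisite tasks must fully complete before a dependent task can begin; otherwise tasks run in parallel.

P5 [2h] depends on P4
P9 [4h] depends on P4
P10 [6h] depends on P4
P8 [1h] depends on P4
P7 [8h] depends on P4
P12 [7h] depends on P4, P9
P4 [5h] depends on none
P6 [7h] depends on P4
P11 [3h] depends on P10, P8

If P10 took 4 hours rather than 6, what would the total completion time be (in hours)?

16

Baseline: P4→P9→P12 = 5+4+7 = 16 → 16 hours.
P10 is off the critical path — its longest chain is 14 hours, giving 2 of slack.
The critical path is still P4→P9→P12; finish is now 16 hours.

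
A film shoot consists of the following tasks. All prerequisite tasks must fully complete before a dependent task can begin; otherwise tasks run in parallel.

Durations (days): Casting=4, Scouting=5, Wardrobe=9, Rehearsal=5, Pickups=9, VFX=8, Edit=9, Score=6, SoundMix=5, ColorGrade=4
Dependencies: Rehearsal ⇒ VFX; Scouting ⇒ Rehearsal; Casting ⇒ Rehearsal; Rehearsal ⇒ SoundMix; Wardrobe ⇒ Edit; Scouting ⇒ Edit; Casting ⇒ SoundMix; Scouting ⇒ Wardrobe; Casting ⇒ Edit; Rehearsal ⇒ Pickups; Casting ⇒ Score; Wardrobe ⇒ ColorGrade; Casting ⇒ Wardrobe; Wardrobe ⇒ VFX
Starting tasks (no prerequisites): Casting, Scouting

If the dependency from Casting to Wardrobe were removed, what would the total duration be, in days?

With the dependency in place, Scouting→Wardrobe→Edit = 5+9+9 = 23 sets the finish at 23 days.
Dropping Casting→Wardrobe doesn't change Wardrobe's earliest start (5); another predecessor still binds.
After: Scouting→Wardrobe→Edit = 5+9+9 = 23 → 23 days.

23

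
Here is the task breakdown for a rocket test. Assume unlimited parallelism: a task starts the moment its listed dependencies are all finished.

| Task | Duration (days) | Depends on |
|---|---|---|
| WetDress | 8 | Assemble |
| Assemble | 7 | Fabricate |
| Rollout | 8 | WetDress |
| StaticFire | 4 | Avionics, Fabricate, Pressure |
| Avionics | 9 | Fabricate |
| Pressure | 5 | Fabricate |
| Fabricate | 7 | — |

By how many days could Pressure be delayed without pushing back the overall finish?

14

Fabricate→Assemble→WetDress→Rollout = 7+7+8+8 = 30 sets the makespan at 30 days.
Longest path through Pressure: 16 days (earliest finish 12, latest finish 26).
So Pressure can slip 26 − 12 = 14 days.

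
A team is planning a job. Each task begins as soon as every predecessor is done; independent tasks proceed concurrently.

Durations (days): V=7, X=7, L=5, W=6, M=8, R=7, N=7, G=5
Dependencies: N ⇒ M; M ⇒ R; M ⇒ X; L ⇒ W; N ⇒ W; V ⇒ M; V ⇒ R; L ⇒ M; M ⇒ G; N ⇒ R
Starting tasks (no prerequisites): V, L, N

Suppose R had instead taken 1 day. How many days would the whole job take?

22

Baseline: V→M→R = 7+8+7 = 22 → 22 days.
R lies on that path, so at 1 day the path becomes 16 days.
Now V→M→X = 7+8+7 = 22 is longest, so the finish becomes 22 days.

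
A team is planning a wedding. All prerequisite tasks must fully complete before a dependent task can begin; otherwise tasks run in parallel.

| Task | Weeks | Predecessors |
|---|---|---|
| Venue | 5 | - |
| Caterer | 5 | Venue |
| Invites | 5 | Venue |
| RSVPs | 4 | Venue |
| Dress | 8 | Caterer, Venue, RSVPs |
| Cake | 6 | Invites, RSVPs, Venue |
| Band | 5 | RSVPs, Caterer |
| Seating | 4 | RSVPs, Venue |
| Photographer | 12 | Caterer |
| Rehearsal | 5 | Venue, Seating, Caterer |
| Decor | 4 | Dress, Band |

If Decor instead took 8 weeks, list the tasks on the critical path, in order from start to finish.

The binding path is Venue→Caterer→Dress→Decor = 5+5+8+4 = 22; finish at 22 weeks.
Since Decor is critical, the +4 change carries straight to that chain (now 26 weeks).
That remains the longest chain; total 26 weeks.

Venue, Caterer, Dress, Decor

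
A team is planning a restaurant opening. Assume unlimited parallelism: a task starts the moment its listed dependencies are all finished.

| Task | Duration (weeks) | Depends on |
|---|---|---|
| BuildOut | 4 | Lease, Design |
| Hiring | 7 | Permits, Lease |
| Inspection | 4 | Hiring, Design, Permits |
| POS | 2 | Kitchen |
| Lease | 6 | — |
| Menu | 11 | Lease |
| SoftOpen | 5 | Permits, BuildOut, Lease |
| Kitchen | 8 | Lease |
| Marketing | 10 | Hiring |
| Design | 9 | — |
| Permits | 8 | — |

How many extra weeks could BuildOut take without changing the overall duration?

7

Critical path: Permits→Hiring→Marketing = 8+7+10 = 25, so the finish is 25 weeks.
The longest chain containing BuildOut totals 18 weeks.
Float = 25 − 18 = 7.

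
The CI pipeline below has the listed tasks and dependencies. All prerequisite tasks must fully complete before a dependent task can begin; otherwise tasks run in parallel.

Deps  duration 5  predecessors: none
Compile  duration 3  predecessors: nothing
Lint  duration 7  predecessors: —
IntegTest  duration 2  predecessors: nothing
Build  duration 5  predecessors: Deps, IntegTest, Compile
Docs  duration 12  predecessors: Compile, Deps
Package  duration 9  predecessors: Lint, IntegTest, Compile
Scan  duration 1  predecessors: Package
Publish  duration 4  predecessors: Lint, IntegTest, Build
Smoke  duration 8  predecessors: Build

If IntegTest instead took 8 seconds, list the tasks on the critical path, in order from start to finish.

Critical path before the change: Deps→Build→Smoke = 5+5+8 = 18 giving 18 seconds.
The longest path through IntegTest is only 15 seconds, so IntegTest has float 3.
Now IntegTest→Build→Smoke = 8+5+8 = 21 is longest, so the finish becomes 21 seconds.

IntegTest, Build, Smoke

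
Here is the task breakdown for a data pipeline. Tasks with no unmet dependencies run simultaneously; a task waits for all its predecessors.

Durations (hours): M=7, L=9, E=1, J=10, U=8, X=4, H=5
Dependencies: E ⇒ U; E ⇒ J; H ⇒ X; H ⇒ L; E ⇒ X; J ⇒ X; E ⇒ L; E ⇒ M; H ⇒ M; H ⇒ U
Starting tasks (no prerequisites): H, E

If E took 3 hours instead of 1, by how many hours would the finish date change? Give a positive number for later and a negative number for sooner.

Critical path before the change: E→J→X = 1+10+4 = 15 giving 15 hours.
E lies on that path, so at 3 hours the path becomes 17 hours.
That remains the longest chain; total 17 hours.
Change in finish: 17 − 15 = +2 hours.

2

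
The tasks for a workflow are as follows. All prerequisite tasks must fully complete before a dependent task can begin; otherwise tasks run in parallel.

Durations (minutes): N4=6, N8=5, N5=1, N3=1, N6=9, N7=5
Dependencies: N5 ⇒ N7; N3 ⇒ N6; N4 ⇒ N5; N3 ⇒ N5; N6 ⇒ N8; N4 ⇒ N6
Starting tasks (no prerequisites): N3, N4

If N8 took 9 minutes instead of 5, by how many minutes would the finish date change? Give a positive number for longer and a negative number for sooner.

Actual critical path: N4→N6→N8 = 6+9+5 = 20 ⇒ 20 minutes.
Since N8 is critical, the +4 change carries straight to that chain (now 24 minutes).
The critical path is still N4→N6→N8; finish is now 24 minutes.
Change in finish: 24 − 20 = +4 minutes.

4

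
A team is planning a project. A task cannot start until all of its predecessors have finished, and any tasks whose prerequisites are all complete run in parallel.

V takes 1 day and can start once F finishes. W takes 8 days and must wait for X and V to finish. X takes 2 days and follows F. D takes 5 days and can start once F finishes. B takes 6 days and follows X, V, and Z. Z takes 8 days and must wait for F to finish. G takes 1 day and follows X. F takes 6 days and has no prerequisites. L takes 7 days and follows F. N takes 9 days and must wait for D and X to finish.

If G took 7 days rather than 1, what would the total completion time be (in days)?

Critical path before the change: F→D→N = 6+5+9 = 20 giving 20 days.
G has 11 days of float (longest path through it is 9).
The critical path is still F→D→N; finish is now 20 days.

20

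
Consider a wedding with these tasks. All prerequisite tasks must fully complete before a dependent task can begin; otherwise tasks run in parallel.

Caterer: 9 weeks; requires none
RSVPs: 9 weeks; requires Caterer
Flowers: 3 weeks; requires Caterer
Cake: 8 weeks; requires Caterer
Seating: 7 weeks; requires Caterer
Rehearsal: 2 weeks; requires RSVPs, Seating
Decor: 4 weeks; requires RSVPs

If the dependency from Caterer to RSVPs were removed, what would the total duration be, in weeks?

18

Original critical path: Caterer→RSVPs→Decor = 9+9+4 = 22 ⇒ 22 weeks.
Without Caterer→RSVPs, RSVPs's earliest start moves from 9 to 0.
The longest chain is now Caterer→Seating→Rehearsal = 9+7+2 = 18, so the schedule takes 18 weeks.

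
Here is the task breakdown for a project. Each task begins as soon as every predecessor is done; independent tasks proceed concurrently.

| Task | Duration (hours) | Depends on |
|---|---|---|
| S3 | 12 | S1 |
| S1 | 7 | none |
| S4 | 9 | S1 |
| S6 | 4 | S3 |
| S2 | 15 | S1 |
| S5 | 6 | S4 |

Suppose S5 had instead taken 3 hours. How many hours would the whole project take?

23

Baseline: S1→S3→S6 = 7+12+4 = 23 → 23 hours.
S5 has 1 hour of float (longest path through it is 22).
No other chain overtakes it, so the finish is 23 hours.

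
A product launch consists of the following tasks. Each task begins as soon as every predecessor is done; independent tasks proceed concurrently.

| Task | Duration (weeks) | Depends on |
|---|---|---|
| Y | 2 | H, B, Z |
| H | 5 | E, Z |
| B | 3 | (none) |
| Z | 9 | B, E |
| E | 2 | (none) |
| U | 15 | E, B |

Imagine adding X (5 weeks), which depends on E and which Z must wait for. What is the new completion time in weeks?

Originally the plan takes 19 weeks.
With X inserted, Z now waits for max(B, E, X).
New critical path: E→X→Z→H→Y = 2+5+9+5+2 = 23 ⇒ 23 weeks.

23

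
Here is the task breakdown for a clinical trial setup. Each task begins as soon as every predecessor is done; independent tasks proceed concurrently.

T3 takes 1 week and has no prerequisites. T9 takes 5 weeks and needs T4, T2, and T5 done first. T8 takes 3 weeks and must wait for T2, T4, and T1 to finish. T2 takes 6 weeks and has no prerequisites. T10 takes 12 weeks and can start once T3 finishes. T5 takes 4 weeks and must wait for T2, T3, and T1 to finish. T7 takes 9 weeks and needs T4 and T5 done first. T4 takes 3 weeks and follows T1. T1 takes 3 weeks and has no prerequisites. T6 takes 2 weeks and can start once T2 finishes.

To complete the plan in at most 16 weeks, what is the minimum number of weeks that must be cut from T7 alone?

Current finish: 19 weeks; target: 16.
T7 is on every critical path, so each week cut from T7 cuts the finish by one (this holds down to a finish of 15).
Need 19 − 16 = 3 weeks off T7 → T7 becomes 6 weeks, finish becomes 16.

3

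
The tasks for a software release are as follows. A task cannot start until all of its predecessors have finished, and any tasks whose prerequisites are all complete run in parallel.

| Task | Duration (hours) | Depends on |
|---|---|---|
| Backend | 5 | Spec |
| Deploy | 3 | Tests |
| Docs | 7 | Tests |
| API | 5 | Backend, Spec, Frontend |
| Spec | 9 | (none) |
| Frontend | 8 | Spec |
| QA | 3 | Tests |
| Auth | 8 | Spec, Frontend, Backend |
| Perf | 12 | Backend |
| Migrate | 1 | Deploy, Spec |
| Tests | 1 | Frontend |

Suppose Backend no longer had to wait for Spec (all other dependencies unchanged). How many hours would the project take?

Original critical path: Spec→Backend→Perf = 9+5+12 = 26 ⇒ 26 hours.
Without Spec→Backend, Backend's earliest start moves from 9 to 0.
New critical path: Spec→Frontend→Auth = 9+8+8 = 25 ⇒ 25 hours.

25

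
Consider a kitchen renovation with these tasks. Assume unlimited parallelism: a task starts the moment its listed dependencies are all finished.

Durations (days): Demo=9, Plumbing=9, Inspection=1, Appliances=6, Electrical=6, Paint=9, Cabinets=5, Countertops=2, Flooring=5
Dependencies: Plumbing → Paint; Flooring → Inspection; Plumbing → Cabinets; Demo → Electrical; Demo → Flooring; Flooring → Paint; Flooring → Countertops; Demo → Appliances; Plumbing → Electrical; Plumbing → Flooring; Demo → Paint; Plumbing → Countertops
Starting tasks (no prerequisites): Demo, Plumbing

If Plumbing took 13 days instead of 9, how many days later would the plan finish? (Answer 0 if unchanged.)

As given, the longest chain is Plumbing→Flooring→Paint = 9+5+9 = 23, so the finish is 23 days.
Since Plumbing is critical, the +4 change carries straight to that chain (now 27 days).
No other chain overtakes it, so the finish is 27 days.
Change in finish: 27 − 23 = +4 days.

4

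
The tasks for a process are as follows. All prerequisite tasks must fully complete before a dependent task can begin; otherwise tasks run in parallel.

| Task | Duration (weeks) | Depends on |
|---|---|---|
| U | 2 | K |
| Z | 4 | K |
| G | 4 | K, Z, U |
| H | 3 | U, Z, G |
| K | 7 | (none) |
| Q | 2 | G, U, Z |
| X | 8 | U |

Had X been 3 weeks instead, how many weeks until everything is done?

Actual critical path: K→Z→G→H = 7+4+4+3 = 18 ⇒ 18 weeks.
X is off the critical path — its longest chain is 17 weeks, giving 1 of slack.
That remains the longest chain; total 18 weeks.

18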